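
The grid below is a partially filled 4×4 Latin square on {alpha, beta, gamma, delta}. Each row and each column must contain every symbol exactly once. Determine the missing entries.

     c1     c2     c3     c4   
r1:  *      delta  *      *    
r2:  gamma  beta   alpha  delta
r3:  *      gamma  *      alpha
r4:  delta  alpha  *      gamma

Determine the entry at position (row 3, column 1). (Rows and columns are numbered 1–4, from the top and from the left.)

(r1,c4): row 1 has {delta}; column 4 has {alpha,gamma,delta}, so it must be beta.
(r3,c1): row 3 has {alpha,gamma}; column 1 has {gamma,delta}, so it must be beta.

beta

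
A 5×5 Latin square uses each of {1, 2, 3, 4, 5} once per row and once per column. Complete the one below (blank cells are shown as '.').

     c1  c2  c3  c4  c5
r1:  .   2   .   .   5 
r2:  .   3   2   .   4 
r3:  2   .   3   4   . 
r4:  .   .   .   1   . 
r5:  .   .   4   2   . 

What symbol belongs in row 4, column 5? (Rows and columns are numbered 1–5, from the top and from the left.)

Cell (r1,c3): row 1 has {2,5}; column 3 has {2,3,4} → 1.
Cell (r1,c4): row 1 has {1,2,5}; column 4 has {1,2,4} → 3.
Cell (r2,c4): row 2 has {2,3,4}; column 4 has {1,2,3,4} → 5.
Cell (r3,c5): row 3 has {2,3,4}; column 5 has {4,5} → 1.
Cell (r4,c3): row 4 has {1}; column 3 has {1,2,3,4} → 5.
Cell (r5,c5): row 5 has {2,4}; column 5 has {1,4,5} → 3.
Cell (r1,c1): row 1 has {1,2,3,5}; column 1 has {2} → 4.
Cell (r2,c1): row 2 has {2,3,4,5}; column 1 has {2,4} → 1.
Cell (r3,c2): row 3 has {1,2,3,4}; column 2 has {2,3} → 5.
Cell (r4,c1): row 4 has {1,5}; column 1 has {1,2,4} → 3.
Cell (r4,c2): row 4 has {1,3,5}; column 2 has {2,3,5} → 4.
Cell (r4,c5): row 4 has {1,3,4,5}; column 5 has {1,3,4,5} → 2.

2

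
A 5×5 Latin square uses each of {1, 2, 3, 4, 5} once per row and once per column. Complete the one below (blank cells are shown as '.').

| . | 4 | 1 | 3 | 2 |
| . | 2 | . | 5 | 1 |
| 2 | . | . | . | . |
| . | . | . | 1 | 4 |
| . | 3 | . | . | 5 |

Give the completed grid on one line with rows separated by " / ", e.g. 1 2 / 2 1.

(r1,c1): row 1 has {1,2,3,4}; column 1 has {2}, so it must be 5.
(r3,c4): row 3 has {2}; column 4 has {1,3,5}, so it must be 4.
(r3,c5): row 3 has {2,4}; column 5 has {1,2,4,5}, so it must be 3.
(r4,c1): row 4 has {1,4}; column 1 has {2,5}, so it must be 3.
(r4,c2): row 4 has {1,3,4}; column 2 has {2,3,4}, so it must be 5.
(r4,c3): row 4 has {1,3,4,5}; column 3 has {1}, so it must be 2.
(r5,c3): row 5 has {3,5}; column 3 has {1,2}, so it must be 4.
(r5,c4): row 5 has {3,4,5}; column 4 has {1,3,4,5}, so it must be 2.
(r2,c1): row 2 has {1,2,5}; column 1 has {2,3,5}, so it must be 4.
(r2,c3): row 2 has {1,2,4,5}; column 3 has {1,2,4}, so it must be 3.
(r3,c2): row 3 has {2,3,4}; column 2 has {2,3,4,5}, so it must be 1.
(r3,c3): row 3 has {1,2,3,4}; column 3 has {1,2,3,4}, so it must be 5.
(r5,c1): row 5 has {2,3,4,5}; column 1 has {2,3,4,5}, so it must be 1.

5 4 1 3 2 / 4 2 3 5 1 / 2 1 5 4 3 / 3 5 2 1 4 / 1 3 4 2 5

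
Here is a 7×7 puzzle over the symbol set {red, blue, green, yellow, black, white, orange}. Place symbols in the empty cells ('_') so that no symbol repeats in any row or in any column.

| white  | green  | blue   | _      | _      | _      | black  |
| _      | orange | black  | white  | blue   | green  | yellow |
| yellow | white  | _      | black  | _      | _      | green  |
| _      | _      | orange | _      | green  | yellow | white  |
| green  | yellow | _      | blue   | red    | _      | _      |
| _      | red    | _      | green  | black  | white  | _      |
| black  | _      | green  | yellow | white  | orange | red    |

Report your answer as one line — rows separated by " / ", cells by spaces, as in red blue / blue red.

(r1,c6) = red
(r2,c1) = red
(r3,c3) = red
(r3,c5) = orange
(r3,c6) = blue
(r4,c1) = blue
(r4,c2) = black
(r4,c4) = red
(r5,c3) = white
(r5,c6) = black
(r5,c7) = orange
(r6,c1) = orange
(r6,c3) = yellow
(r6,c7) = blue
(r7,c2) = blue
(r1,c4) = orange
(r1,c5) = yellow

white green blue orange yellow red black / red orange black white blue green yellow / yellow white red black orange blue green / blue black orange red green yellow white / green yellow white blue red black orange / orange red yellow green black white blue / black blue green yellow white orange red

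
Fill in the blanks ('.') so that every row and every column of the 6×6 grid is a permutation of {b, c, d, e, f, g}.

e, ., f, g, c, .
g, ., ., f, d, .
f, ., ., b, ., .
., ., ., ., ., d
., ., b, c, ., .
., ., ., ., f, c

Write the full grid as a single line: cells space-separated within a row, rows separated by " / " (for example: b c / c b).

e d f g c b / g b c f d e / f c d b e g / c f g e b d / d e b c g f / b g e d f c

(r1,c6) = b
(r2,c6) = e
(r3,c6) = g
(r4,c4) = e
(r5,c1) = d
(r5,c6) = f
(r6,c1) = b
(r6,c4) = d
(r1,c2) = d
(r2,c3) = c
(r3,c5) = e
(r4,c1) = c
(r4,c3) = g
(r4,c5) = b
(r5,c5) = g
(r6,c3) = e
(r2,c2) = b
(r3,c2) = c
(r3,c3) = d
(r4,c2) = f
(r5,c2) = e
(r6,c2) = g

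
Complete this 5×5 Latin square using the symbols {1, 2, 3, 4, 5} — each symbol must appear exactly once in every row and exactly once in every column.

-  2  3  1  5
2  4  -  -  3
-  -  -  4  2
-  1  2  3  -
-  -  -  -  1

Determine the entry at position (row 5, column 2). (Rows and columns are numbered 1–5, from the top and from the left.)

5

At row 1, column 1: row 1 has {1,2,3,5}; column 1 has {2}; that leaves 4.
At row 2, column 4: row 2 has {2,3,4}; column 4 has {1,3,4}; that leaves 5.
At row 4, column 1: row 4 has {1,2,3}; column 1 has {2,4}; that leaves 5.
At row 4, column 5: row 4 has {1,2,3,5}; column 5 has {1,2,3,5}; that leaves 4.
At row 5, column 1: row 5 has {1}; column 1 has {2,4,5}; that leaves 3.
At row 5, column 2: row 5 has {1,3}; column 2 has {1,2,4}; that leaves 5.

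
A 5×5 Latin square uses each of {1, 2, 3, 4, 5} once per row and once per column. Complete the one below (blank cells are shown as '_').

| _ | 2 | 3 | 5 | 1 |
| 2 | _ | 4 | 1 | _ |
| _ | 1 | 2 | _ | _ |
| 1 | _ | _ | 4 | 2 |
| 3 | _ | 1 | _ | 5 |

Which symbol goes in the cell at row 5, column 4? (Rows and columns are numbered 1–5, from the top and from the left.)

2

Cell (r1,c1): row 1 has {1,2,3,5}; column 1 has {1,2,3} → 4.
Cell (r2,c5): row 2 has {1,2,4}; column 5 has {1,2,5} → 3.
Cell (r3,c1): row 3 has {1,2}; column 1 has {1,2,3,4} → 5.
Cell (r3,c4): row 3 has {1,2,5}; column 4 has {1,4,5} → 3.
Cell (r3,c5): row 3 has {1,2,3,5}; column 5 has {1,2,3,5} → 4.
Cell (r4,c3): row 4 has {1,2,4}; column 3 has {1,2,3,4} → 5.
Cell (r5,c2): row 5 has {1,3,5}; column 2 has {1,2} → 4.
Cell (r5,c4): row 5 has {1,3,4,5}; column 4 has {1,3,4,5} → 2.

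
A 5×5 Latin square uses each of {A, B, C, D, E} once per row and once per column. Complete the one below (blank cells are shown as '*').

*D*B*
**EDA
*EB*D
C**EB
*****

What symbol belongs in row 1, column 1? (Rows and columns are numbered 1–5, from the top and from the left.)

E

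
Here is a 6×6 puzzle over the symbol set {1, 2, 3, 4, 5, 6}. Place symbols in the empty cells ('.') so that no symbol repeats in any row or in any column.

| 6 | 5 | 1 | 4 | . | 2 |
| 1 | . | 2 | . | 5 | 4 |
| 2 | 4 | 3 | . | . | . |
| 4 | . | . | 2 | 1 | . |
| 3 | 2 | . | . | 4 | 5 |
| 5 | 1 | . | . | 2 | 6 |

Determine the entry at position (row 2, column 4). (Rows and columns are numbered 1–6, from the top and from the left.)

6

row 1 has {1,2,4,5,6}; column 5 has {1,2,4,5} — only 3 is left for (r1,c5).
row 3 has {2,3,4}; column 5 has {1,2,3,4,5} — only 6 is left for (r3,c5).
row 3 has {2,3,4,6}; column 6 has {2,4,5,6} — only 1 is left for (r3,c6).
row 4 has {1,2,4}; column 6 has {1,2,4,5,6} — only 3 is left for (r4,c6).
row 5 has {2,3,4,5}; column 3 has {1,2,3} — only 6 is left for (r5,c3).
row 5 has {2,3,4,5,6}; column 4 has {2,4} — only 1 is left for (r5,c4).
row 6 has {1,2,5,6}; column 3 has {1,2,3,6} — only 4 is left for (r6,c3).
row 6 has {1,2,4,5,6}; column 4 has {1,2,4} — only 3 is left for (r6,c4).
row 2 has {1,2,4,5}; column 4 has {1,2,3,4} — only 6 is left for (r2,c4).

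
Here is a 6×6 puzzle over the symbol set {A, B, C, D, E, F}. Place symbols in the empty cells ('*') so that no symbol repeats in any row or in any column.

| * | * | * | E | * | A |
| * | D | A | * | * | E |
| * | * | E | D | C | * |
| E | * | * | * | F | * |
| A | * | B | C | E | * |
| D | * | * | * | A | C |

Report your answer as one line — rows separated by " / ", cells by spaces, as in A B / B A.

F B C E D A / C D A F B E / B A E D C F / E C D A F B / A F B C E D / D E F B A C

(r2,c5) = B
(r5,c2) = F
(r5,c6) = D
(r6,c3) = F
(r6,c4) = B
(r1,c5) = D
(r2,c4) = F
(r4,c4) = A
(r4,c6) = B
(r6,c2) = E
(r1,c3) = C
(r2,c1) = C
(r3,c6) = F
(r4,c2) = C
(r4,c3) = D
(r1,c2) = B
(r3,c1) = B
(r3,c2) = A
(r1,c1) = F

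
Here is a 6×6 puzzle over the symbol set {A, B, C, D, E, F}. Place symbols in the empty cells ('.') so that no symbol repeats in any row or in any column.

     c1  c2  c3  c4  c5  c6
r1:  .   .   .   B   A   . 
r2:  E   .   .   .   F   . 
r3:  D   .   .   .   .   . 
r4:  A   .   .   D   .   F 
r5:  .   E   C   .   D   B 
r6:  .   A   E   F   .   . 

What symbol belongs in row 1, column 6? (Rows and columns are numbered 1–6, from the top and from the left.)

E

At row 4, column 3: row 4 has {A,D,F}; column 3 has {C,E}; that leaves B.
At row 5, column 1: row 5 has {B,C,D,E}; column 1 has {A,D,E}; that leaves F.
At row 5, column 4: row 5 has {B,C,D,E,F}; column 4 has {B,D,F}; that leaves A.
At row 1, column 1: row 1 has {A,B}; column 1 has {A,D,E,F}; that leaves C.
At row 2, column 4: row 2 has {E,F}; column 4 has {A,B,D,F}; that leaves C.
At row 3, column 4: row 3 has {D}; column 4 has {A,B,C,D,F}; that leaves E.
At row 4, column 2: row 4 has {A,B,D,F}; column 2 has {A,E}; that leaves C.
At row 4, column 5: row 4 has {A,B,C,D,F}; column 5 has {A,D,F}; that leaves E.
At row 6, column 1: row 6 has {A,E,F}; column 1 has {A,C,D,E,F}; that leaves B.
At row 6, column 5: row 6 has {A,B,E,F}; column 5 has {A,D,E,F}; that leaves C.
At row 6, column 6: row 6 has {A,B,C,E,F}; column 6 has {B,F}; that leaves D.
At row 1, column 6: row 1 has {A,B,C}; column 6 has {B,D,F}; that leaves E.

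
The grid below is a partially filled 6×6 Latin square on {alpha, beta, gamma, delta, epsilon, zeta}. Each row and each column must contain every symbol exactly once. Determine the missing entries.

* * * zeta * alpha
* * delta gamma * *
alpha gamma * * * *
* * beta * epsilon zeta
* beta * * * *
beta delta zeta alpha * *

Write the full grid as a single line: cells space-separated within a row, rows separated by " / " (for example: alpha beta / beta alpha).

(r1,c2): row 1 has {alpha,zeta}; column 2 has {beta,gamma,delta}, so it must be epsilon.
(r1,c3): row 1 has {alpha,epsilon,zeta}; column 3 has {beta,delta,zeta}, so it must be gamma.
(r3,c3): row 3 has {alpha,gamma}; column 3 has {beta,gamma,delta,zeta}, so it must be epsilon.
(r4,c2): row 4 has {beta,epsilon,zeta}; column 2 has {beta,gamma,delta,epsilon}, so it must be alpha.
(r4,c4): row 4 has {alpha,beta,epsilon,zeta}; column 4 has {alpha,gamma,zeta}, so it must be delta.
(r5,c3): row 5 has {beta}; column 3 has {beta,gamma,delta,epsilon,zeta}, so it must be alpha.
(r5,c4): row 5 has {alpha,beta}; column 4 has {alpha,gamma,delta,zeta}, so it must be epsilon.
(r6,c5): row 6 has {alpha,beta,delta,zeta}; column 5 has {epsilon}, so it must be gamma.
(r6,c6): row 6 has {alpha,beta,gamma,delta,zeta}; column 6 has {alpha,zeta}, so it must be epsilon.
(r1,c1): row 1 has {alpha,gamma,epsilon,zeta}; column 1 has {alpha,beta}, so it must be delta.
(r1,c5): row 1 has {alpha,gamma,delta,epsilon,zeta}; column 5 has {gamma,epsilon}, so it must be beta.
(r2,c2): row 2 has {gamma,delta}; column 2 has {alpha,beta,gamma,delta,epsilon}, so it must be zeta.
(r2,c5): row 2 has {gamma,delta,zeta}; column 5 has {beta,gamma,epsilon}, so it must be alpha.
(r2,c6): row 2 has {alpha,gamma,delta,zeta}; column 6 has {alpha,epsilon,zeta}, so it must be beta.
(r3,c4): row 3 has {alpha,gamma,epsilon}; column 4 has {alpha,gamma,delta,epsilon,zeta}, so it must be beta.
(r3,c6): row 3 has {alpha,beta,gamma,epsilon}; column 6 has {alpha,beta,epsilon,zeta}, so it must be delta.
(r4,c1): row 4 has {alpha,beta,delta,epsilon,zeta}; column 1 has {alpha,beta,delta}, so it must be gamma.
(r5,c1): row 5 has {alpha,beta,epsilon}; column 1 has {alpha,beta,gamma,delta}, so it must be zeta.
(r5,c5): row 5 has {alpha,beta,epsilon,zeta}; column 5 has {alpha,beta,gamma,epsilon}, so it must be delta.
(r5,c6): row 5 has {alpha,beta,delta,epsilon,zeta}; column 6 has {alpha,beta,delta,epsilon,zeta}, so it must be gamma.
(r2,c1): row 2 has {alpha,beta,gamma,delta,zeta}; column 1 has {alpha,beta,gamma,delta,zeta}, so it must be epsilon.
(r3,c5): row 3 has {alpha,beta,gamma,delta,epsilon}; column 5 has {alpha,beta,gamma,delta,epsilon}, so it must be zeta.

delta epsilon gamma zeta beta alpha / epsilon zeta delta gamma alpha beta / alpha gamma epsilon beta zeta delta / gamma alpha beta delta epsilon zeta / zeta beta alpha epsilon delta gamma / beta delta zeta alpha gamma epsilon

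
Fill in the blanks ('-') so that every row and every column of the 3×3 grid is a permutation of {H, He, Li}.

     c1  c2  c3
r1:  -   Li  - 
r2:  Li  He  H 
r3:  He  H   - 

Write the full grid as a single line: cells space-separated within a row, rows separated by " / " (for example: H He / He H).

H Li He / Li He H / He H Li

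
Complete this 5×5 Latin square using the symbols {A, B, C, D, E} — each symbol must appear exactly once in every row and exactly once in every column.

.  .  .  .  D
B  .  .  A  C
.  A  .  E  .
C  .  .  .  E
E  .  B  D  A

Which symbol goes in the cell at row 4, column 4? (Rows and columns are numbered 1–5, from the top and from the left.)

B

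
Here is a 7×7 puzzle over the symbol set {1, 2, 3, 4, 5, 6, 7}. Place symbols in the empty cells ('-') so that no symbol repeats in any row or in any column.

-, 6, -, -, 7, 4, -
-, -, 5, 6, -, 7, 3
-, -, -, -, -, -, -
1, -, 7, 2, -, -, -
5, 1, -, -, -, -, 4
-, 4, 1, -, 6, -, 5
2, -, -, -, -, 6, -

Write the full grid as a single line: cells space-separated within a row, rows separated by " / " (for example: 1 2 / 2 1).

Cell (r1,c1): row 1 has {4,6,7}; column 1 has {1,2,5} → 3.
Cell (r1,c3): row 1 has {3,4,6,7}; column 3 has {1,5,7} → 2.
Cell (r1,c7): row 1 has {2,3,4,6,7}; column 7 has {3,4,5} → 1.
Cell (r2,c1): row 2 has {3,5,6,7}; column 1 has {1,2,3,5} → 4.
Cell (r2,c2): row 2 has {3,4,5,6,7}; column 2 has {1,4,6} → 2.
Cell (r2,c5): row 2 has {2,3,4,5,6,7}; column 5 has {6,7} → 1.
Cell (r4,c7): row 4 has {1,2,7}; column 7 has {1,3,4,5} → 6.
Cell (r6,c1): row 6 has {1,4,5,6}; column 1 has {1,2,3,4,5} → 7.
Cell (r6,c4): row 6 has {1,4,5,6,7}; column 4 has {2,6} → 3.
Cell (r6,c6): row 6 has {1,3,4,5,6,7}; column 6 has {4,6,7} → 2.
Cell (r7,c7): row 7 has {2,6}; column 7 has {1,3,4,5,6} → 7.
Cell (r1,c4): row 1 has {1,2,3,4,6,7}; column 4 has {2,3,6} → 5.
Cell (r3,c1): row 3 is empty so far; column 1 has {1,2,3,4,5,7} → 6.
Cell (r3,c7): row 3 has {6}; column 7 has {1,3,4,5,6,7} → 2.
Cell (r5,c4): row 5 has {1,4,5}; column 4 has {2,3,5,6} → 7.
Cell (r5,c6): row 5 has {1,4,5,7}; column 6 has {2,4,6,7} → 3.
Cell (r4,c6): row 4 has {1,2,6,7}; column 6 has {2,3,4,6,7} → 5.
Cell (r5,c3): row 5 has {1,3,4,5,7}; column 3 has {1,2,5,7} → 6.
Cell (r5,c5): row 5 has {1,3,4,5,6,7}; column 5 has {1,6,7} → 2.
Cell (r3,c6): row 3 has {2,6}; column 6 has {2,3,4,5,6,7} → 1.
Cell (r4,c2): row 4 has {1,2,5,6,7}; column 2 has {1,2,4,6} → 3.
Cell (r4,c5): row 4 has {1,2,3,5,6,7}; column 5 has {1,2,6,7} → 4.
Cell (r7,c2): row 7 has {2,6,7}; column 2 has {1,2,3,4,6} → 5.
Cell (r7,c5): row 7 has {2,5,6,7}; column 5 has {1,2,4,6,7} → 3.
Cell (r3,c2): row 3 has {1,2,6}; column 2 has {1,2,3,4,5,6} → 7.
Cell (r3,c4): row 3 has {1,2,6,7}; column 4 has {2,3,5,6,7} → 4.
Cell (r3,c5): row 3 has {1,2,4,6,7}; column 5 has {1,2,3,4,6,7} → 5.
Cell (r7,c3): row 7 has {2,3,5,6,7}; column 3 has {1,2,5,6,7} → 4.
Cell (r7,c4): row 7 has {2,3,4,5,6,7}; column 4 has {2,3,4,5,6,7} → 1.
Cell (r3,c3): row 3 has {1,2,4,5,6,7}; column 3 has {1,2,4,5,6,7} → 3.

3 6 2 5 7 4 1 / 4 2 5 6 1 7 3 / 6 7 3 4 5 1 2 / 1 3 7 2 4 5 6 / 5 1 6 7 2 3 4 / 7 4 1 3 6 2 5 / 2 5 4 1 3 6 7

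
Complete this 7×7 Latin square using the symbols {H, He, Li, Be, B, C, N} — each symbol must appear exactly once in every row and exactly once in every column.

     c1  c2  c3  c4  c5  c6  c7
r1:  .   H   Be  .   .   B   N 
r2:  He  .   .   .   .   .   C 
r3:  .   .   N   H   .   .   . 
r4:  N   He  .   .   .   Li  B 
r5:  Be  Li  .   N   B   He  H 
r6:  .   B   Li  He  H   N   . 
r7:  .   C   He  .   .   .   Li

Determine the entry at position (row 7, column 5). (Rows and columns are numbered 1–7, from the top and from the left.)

(r3,c2): row 3 has {H,N}; column 2 has {H,He,Li,B,C}, so it must be Be.
(r3,c6): row 3 has {H,Be,N}; column 6 has {He,Li,B,N}, so it must be C.
(r3,c7): row 3 has {H,Be,C,N}; column 7 has {H,Li,B,C,N}, so it must be He.
(r5,c3): row 5 has {H,He,Li,Be,B,N}; column 3 has {He,Li,Be,N}, so it must be C.
(r6,c1): row 6 has {H,He,Li,B,N}; column 1 has {He,Be,N}, so it must be C.
(r6,c7): row 6 has {H,He,Li,B,C,N}; column 7 has {H,He,Li,B,C,N}, so it must be Be.
(r1,c1): row 1 has {H,Be,B,N}; column 1 has {He,Be,C,N}, so it must be Li.
(r1,c4): row 1 has {H,Li,Be,B,N}; column 4 has {H,He,N}, so it must be C.
(r1,c5): row 1 has {H,Li,Be,B,C,N}; column 5 has {H,B}, so it must be He.
(r2,c2): row 2 has {He,C}; column 2 has {H,He,Li,Be,B,C}, so it must be N.
(r3,c1): row 3 has {H,He,Be,C,N}; column 1 has {He,Li,Be,C,N}, so it must be B.
(r3,c5): row 3 has {H,He,Be,B,C,N}; column 5 has {H,He,B}, so it must be Li.
(r4,c3): row 4 has {He,Li,B,N}; column 3 has {He,Li,Be,C,N}, so it must be H.
(r4,c4): row 4 has {H,He,Li,B,N}; column 4 has {H,He,C,N}, so it must be Be.
(r4,c5): row 4 has {H,He,Li,Be,B,N}; column 5 has {H,He,Li,B}, so it must be C.
(r7,c1): row 7 has {He,Li,C}; column 1 has {He,Li,Be,B,C,N}, so it must be H.
(r7,c4): row 7 has {H,He,Li,C}; column 4 has {H,He,Be,C,N}, so it must be B.
(r7,c6): row 7 has {H,He,Li,B,C}; column 6 has {He,Li,B,C,N}, so it must be Be.
(r2,c3): row 2 has {He,C,N}; column 3 has {H,He,Li,Be,C,N}, so it must be B.
(r2,c4): row 2 has {He,B,C,N}; column 4 has {H,He,Be,B,C,N}, so it must be Li.
(r2,c5): row 2 has {He,Li,B,C,N}; column 5 has {H,He,Li,B,C}, so it must be Be.
(r2,c6): row 2 has {He,Li,Be,B,C,N}; column 6 has {He,Li,Be,B,C,N}, so it must be H.
(r7,c5): row 7 has {H,He,Li,Be,B,C}; column 5 has {H,He,Li,Be,B,C}, so it must be N.

N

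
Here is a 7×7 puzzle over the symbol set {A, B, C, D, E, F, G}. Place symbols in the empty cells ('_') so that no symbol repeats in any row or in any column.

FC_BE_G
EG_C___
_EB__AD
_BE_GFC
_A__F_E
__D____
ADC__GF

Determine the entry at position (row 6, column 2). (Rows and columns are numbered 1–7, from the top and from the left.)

F

(r1,c3) = A
(r1,c6) = D
(r2,c3) = F
(r2,c6) = B
(r2,c7) = A
(r3,c5) = C
(r4,c1) = D
(r4,c4) = A
(r5,c3) = G
(r5,c4) = D
(r5,c6) = C
(r6,c2) = F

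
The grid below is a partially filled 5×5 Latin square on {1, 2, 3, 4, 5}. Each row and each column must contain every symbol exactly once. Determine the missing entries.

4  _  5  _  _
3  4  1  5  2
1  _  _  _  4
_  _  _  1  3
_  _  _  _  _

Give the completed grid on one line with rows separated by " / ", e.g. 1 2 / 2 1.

4 3 5 2 1 / 3 4 1 5 2 / 1 5 2 3 4 / 5 2 4 1 3 / 2 1 3 4 5

(r1,c5) = 1
(r5,c5) = 5
(r5,c1) = 2
(r4,c1) = 5
(r4,c2) = 2
(r4,c3) = 4
(r5,c3) = 3
(r5,c4) = 4
(r1,c2) = 3
(r1,c4) = 2
(r3,c2) = 5
(r3,c3) = 2
(r3,c4) = 3
(r5,c2) = 1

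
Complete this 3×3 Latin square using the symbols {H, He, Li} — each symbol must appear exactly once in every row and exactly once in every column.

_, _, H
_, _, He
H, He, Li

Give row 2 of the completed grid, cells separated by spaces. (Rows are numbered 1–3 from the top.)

Li H He

(r1,c2) = Li
(r2,c1) = Li
(r2,c2) = H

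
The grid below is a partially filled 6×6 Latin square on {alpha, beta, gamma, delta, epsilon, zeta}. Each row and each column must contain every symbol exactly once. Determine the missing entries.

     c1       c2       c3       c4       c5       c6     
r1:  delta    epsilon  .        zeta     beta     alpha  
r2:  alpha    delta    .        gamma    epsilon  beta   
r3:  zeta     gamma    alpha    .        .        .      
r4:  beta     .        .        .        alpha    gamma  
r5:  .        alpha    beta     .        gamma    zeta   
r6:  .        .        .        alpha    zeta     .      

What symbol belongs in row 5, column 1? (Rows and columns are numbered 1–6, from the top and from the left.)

epsilon

(r1,c3) = gamma
(r2,c3) = zeta
(r3,c5) = delta
(r3,c6) = epsilon
(r4,c2) = zeta
(r5,c1) = epsilon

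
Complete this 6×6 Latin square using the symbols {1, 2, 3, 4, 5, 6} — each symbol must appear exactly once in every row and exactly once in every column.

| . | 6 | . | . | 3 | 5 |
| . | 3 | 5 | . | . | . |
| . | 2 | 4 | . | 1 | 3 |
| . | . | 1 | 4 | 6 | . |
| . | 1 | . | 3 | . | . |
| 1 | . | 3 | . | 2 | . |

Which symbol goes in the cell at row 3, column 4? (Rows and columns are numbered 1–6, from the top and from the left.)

(r1,c3) = 2
(r1,c4) = 1
(r2,c5) = 4
(r4,c2) = 5
(r4,c6) = 2
(r5,c3) = 6
(r5,c5) = 5
(r5,c6) = 4
(r6,c2) = 4
(r6,c6) = 6
(r1,c1) = 4
(r2,c6) = 1
(r4,c1) = 3
(r5,c1) = 2
(r6,c4) = 5
(r2,c1) = 6
(r2,c4) = 2
(r3,c1) = 5
(r3,c4) = 6

6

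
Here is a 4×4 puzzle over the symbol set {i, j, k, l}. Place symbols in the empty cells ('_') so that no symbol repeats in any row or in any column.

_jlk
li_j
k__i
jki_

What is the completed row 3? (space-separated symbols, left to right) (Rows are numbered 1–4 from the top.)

(r1,c1) = i
(r2,c3) = k
(r3,c2) = l
(r3,c3) = j

k l j i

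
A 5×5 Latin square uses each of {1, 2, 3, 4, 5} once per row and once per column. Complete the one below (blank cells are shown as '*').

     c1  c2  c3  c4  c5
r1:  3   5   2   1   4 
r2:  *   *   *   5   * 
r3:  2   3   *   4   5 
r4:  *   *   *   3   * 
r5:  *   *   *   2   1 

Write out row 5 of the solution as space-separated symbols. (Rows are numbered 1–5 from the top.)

(r3,c3) = 1
(r4,c5) = 2
(r5,c2) = 4
(r2,c5) = 3
(r4,c2) = 1
(r5,c1) = 5
(r5,c3) = 3

5 4 3 2 1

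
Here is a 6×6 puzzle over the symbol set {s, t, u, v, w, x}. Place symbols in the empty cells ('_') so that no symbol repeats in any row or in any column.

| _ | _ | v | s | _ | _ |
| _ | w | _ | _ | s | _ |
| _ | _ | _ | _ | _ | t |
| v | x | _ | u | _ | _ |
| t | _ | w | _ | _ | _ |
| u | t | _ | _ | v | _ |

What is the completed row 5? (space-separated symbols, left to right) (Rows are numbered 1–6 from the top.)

t s w v x u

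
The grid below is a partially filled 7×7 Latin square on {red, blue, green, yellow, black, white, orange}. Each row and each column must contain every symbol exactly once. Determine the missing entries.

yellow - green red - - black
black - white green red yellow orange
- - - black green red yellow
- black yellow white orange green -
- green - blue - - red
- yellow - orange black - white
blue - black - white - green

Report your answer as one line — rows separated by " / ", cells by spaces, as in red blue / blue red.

yellow orange green red blue white black / black blue white green red yellow orange / orange white blue black green red yellow / red black yellow white orange green blue / white green orange blue yellow black red / green yellow red orange black blue white / blue red black yellow white orange green

(r1,c5) = blue
(r2,c2) = blue
(r4,c1) = red
(r4,c7) = blue
(r5,c3) = orange
(r5,c5) = yellow
(r6,c1) = green
(r6,c6) = blue
(r7,c4) = yellow
(r7,c6) = orange
(r1,c6) = white
(r3,c3) = blue
(r5,c1) = white
(r5,c6) = black
(r6,c3) = red
(r7,c2) = red
(r1,c2) = orange
(r3,c1) = orange
(r3,c2) = white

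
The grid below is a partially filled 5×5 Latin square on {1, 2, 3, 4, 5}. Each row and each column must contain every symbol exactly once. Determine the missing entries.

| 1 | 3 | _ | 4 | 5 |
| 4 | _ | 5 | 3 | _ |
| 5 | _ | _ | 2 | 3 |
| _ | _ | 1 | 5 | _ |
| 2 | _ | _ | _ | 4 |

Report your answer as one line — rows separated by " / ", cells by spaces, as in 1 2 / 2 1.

(r1,c3) = 2
(r3,c3) = 4
(r4,c1) = 3
(r4,c5) = 2
(r5,c3) = 3
(r5,c4) = 1
(r2,c5) = 1
(r3,c2) = 1
(r4,c2) = 4
(r5,c2) = 5
(r2,c2) = 2

1 3 2 4 5 / 4 2 5 3 1 / 5 1 4 2 3 / 3 4 1 5 2 / 2 5 3 1 4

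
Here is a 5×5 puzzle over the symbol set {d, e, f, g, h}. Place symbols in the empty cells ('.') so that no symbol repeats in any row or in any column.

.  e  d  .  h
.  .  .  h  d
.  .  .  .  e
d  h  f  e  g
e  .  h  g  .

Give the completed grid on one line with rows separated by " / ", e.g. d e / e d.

g e d f h / f g e h d / h f g d e / d h f e g / e d h g f

row 1 has {d,e,h}; column 4 has {e,g,h} — only f is left for (r1,c4).
row 3 has {e}; column 3 has {d,f,h} — only g is left for (r3,c3).
row 3 has {e,g}; column 4 has {e,f,g,h} — only d is left for (r3,c4).
row 5 has {e,g,h}; column 5 has {d,e,g,h} — only f is left for (r5,c5).
row 1 has {d,e,f,h}; column 1 has {d,e} — only g is left for (r1,c1).
row 2 has {d,h}; column 1 has {d,e,g} — only f is left for (r2,c1).
row 2 has {d,f,h}; column 2 has {e,h} — only g is left for (r2,c2).
row 2 has {d,f,g,h}; column 3 has {d,f,g,h} — only e is left for (r2,c3).
row 3 has {d,e,g}; column 1 has {d,e,f,g} — only h is left for (r3,c1).
row 3 has {d,e,g,h}; column 2 has {e,g,h} — only f is left for (r3,c2).
row 5 has {e,f,g,h}; column 2 has {e,f,g,h} — only d is left for (r5,c2).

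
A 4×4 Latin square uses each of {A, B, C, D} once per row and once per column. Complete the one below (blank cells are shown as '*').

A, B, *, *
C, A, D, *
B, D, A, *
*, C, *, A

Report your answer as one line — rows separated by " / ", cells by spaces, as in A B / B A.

A B C D / C A D B / B D A C / D C B A

row 1 has {A,B}; column 3 has {A,D} — only C is left for (r1,c3).
row 1 has {A,B,C}; column 4 has {A} — only D is left for (r1,c4).
row 2 has {A,C,D}; column 4 has {A,D} — only B is left for (r2,c4).
row 3 has {A,B,D}; column 4 has {A,B,D} — only C is left for (r3,c4).
row 4 has {A,C}; column 1 has {A,B,C} — only D is left for (r4,c1).
row 4 has {A,C,D}; column 3 has {A,C,D} — only B is left for (r4,c3).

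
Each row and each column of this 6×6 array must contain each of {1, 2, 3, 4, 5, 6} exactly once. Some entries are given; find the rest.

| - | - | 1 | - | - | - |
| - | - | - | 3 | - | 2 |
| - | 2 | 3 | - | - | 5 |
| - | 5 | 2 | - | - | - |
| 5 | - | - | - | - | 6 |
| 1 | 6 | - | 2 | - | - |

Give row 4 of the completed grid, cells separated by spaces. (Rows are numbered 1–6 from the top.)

3 5 2 6 4 1

(r5,c3): row 5 has {5,6}; column 3 has {1,2,3}, so it must be 4.
(r5,c4): row 5 has {4,5,6}; column 4 has {2,3}, so it must be 1.
(r6,c3): row 6 has {1,2,6}; column 3 has {1,2,3,4}, so it must be 5.
(r2,c3): row 2 has {2,3}; column 3 has {1,2,3,4,5}, so it must be 6.
(r5,c2): row 5 has {1,4,5,6}; column 2 has {2,5,6}, so it must be 3.
(r5,c5): row 5 has {1,3,4,5,6}; column 5 is empty so far, so it must be 2.
(r1,c2): row 1 has {1}; column 2 has {2,3,5,6}, so it must be 4.
(r1,c6): row 1 has {1,4}; column 6 has {2,5,6}, so it must be 3.
(r2,c1): row 2 has {2,3,6}; column 1 has {1,5}, so it must be 4.
(r2,c2): row 2 has {2,3,4,6}; column 2 has {2,3,4,5,6}, so it must be 1.
(r2,c5): row 2 has {1,2,3,4,6}; column 5 has {2}, so it must be 5.
(r3,c1): row 3 has {2,3,5}; column 1 has {1,4,5}, so it must be 6.
(r3,c4): row 3 has {2,3,5,6}; column 4 has {1,2,3}, so it must be 4.
(r3,c5): row 3 has {2,3,4,5,6}; column 5 has {2,5}, so it must be 1.
(r4,c1): row 4 has {2,5}; column 1 has {1,4,5,6}, so it must be 3.
(r4,c4): row 4 has {2,3,5}; column 4 has {1,2,3,4}, so it must be 6.
(r4,c5): row 4 has {2,3,5,6}; column 5 has {1,2,5}, so it must be 4.
(r4,c6): row 4 has {2,3,4,5,6}; column 6 has {2,3,5,6}, so it must be 1.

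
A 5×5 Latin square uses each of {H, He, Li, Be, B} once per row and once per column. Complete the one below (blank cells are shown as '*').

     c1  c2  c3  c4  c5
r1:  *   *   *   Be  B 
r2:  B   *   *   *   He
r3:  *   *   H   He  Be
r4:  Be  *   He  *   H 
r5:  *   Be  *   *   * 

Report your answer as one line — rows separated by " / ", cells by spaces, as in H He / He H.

H He Li Be B / B H Be Li He / Li B H He Be / Be Li He B H / He Be B H Li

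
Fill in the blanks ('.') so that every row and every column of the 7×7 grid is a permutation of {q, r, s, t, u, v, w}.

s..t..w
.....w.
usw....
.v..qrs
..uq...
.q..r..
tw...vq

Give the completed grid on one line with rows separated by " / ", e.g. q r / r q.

s r q t v u w / q u v r s w t / u s w v t q r / w v t u q r s / r t u q w s v / v q s w r t u / t w r s u v q

(r4,c1) = w
(r4,c3) = t
(r4,c4) = u
(r6,c1) = v
(r6,c3) = s
(r6,c4) = w
(r7,c3) = r
(r7,c4) = s
(r7,c5) = u
(r1,c5) = v
(r3,c5) = t
(r3,c6) = q
(r5,c1) = r
(r5,c2) = t
(r5,c6) = s
(r5,c7) = v
(r1,c3) = q
(r1,c6) = u
(r2,c1) = q
(r2,c3) = v
(r2,c4) = r
(r2,c5) = s
(r3,c4) = v
(r3,c7) = r
(r5,c5) = w
(r6,c6) = t
(r6,c7) = u
(r1,c2) = r
(r2,c2) = u
(r2,c7) = t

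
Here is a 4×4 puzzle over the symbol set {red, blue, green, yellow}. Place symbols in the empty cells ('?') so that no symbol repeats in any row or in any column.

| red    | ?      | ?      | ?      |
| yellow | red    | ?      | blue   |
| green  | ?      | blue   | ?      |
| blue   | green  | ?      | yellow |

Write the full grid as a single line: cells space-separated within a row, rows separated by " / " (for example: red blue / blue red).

red blue yellow green / yellow red green blue / green yellow blue red / blue green red yellow

row 1 has {red}; column 4 has {blue,yellow} — only green is left for (r1,c4).
row 2 has {red,blue,yellow}; column 3 has {blue} — only green is left for (r2,c3).
row 3 has {blue,green}; column 2 has {red,green} — only yellow is left for (r3,c2).
row 3 has {blue,green,yellow}; column 4 has {blue,green,yellow} — only red is left for (r3,c4).
row 4 has {blue,green,yellow}; column 3 has {blue,green} — only red is left for (r4,c3).
row 1 has {red,green}; column 2 has {red,green,yellow} — only blue is left for (r1,c2).
row 1 has {red,blue,green}; column 3 has {red,blue,green} — only yellow is left for (r1,c3).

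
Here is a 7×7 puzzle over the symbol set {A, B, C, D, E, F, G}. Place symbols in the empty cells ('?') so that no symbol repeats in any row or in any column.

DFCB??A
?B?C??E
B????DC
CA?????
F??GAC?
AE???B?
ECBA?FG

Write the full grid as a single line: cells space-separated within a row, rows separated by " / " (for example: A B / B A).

D F C B G E A / G B D C F A E / B G A F E D C / C A F E B G D / F D E G A C B / A E G D C B F / E C B A D F G

(r2,c1) = G
(r2,c6) = A
(r3,c2) = G
(r5,c2) = D
(r5,c3) = E
(r5,c7) = B
(r7,c5) = D
(r2,c5) = F
(r3,c5) = E
(r1,c5) = G
(r1,c6) = E
(r2,c3) = D
(r3,c4) = F
(r4,c5) = B
(r4,c6) = G
(r6,c4) = D
(r6,c5) = C
(r6,c7) = F
(r3,c3) = A
(r4,c3) = F
(r4,c4) = E
(r4,c7) = D
(r6,c3) = G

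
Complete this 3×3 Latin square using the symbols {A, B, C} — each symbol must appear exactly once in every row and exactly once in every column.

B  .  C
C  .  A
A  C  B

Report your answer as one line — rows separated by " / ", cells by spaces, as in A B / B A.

B A C / C B A / A C B

Cell (r1,c2): row 1 has {B,C}; column 2 has {C} → A.
Cell (r2,c2): row 2 has {A,C}; column 2 has {A,C} → B.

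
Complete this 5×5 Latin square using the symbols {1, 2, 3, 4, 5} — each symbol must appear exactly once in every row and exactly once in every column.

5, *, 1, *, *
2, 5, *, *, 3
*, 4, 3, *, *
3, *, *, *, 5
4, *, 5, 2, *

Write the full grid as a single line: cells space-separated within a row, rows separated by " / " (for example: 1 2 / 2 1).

5 2 1 3 4 / 2 5 4 1 3 / 1 4 3 5 2 / 3 1 2 4 5 / 4 3 5 2 1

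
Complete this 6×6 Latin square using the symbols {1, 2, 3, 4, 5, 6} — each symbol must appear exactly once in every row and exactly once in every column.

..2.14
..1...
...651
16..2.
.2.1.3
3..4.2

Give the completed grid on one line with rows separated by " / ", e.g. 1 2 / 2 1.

6 3 2 5 1 4 / 4 5 1 2 3 6 / 2 4 3 6 5 1 / 1 6 4 3 2 5 / 5 2 6 1 4 3 / 3 1 5 4 6 2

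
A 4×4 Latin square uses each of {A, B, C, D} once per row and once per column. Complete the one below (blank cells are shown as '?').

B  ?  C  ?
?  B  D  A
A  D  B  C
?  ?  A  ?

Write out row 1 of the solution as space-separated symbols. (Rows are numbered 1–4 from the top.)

B A C D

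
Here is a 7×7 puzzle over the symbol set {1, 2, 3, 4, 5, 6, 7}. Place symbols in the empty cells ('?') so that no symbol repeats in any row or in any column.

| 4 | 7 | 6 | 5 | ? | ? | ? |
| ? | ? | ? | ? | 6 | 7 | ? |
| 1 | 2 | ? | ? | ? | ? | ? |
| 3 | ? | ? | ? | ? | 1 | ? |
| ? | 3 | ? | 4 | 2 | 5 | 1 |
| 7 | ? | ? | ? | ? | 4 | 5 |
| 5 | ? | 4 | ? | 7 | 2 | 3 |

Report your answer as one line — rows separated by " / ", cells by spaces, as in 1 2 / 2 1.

(r1,c6) = 3
(r1,c7) = 2
(r2,c1) = 2
(r2,c7) = 4
(r3,c6) = 6
(r3,c7) = 7
(r4,c7) = 6
(r5,c1) = 6
(r5,c3) = 7
(r1,c5) = 1
(r3,c4) = 3
(r6,c5) = 3
(r2,c4) = 1
(r3,c3) = 5
(r3,c5) = 4
(r4,c3) = 2
(r4,c4) = 7
(r4,c5) = 5
(r6,c3) = 1
(r7,c4) = 6
(r2,c2) = 5
(r2,c3) = 3
(r4,c2) = 4
(r6,c2) = 6
(r6,c4) = 2
(r7,c2) = 1

4 7 6 5 1 3 2 / 2 5 3 1 6 7 4 / 1 2 5 3 4 6 7 / 3 4 2 7 5 1 6 / 6 3 7 4 2 5 1 / 7 6 1 2 3 4 5 / 5 1 4 6 7 2 3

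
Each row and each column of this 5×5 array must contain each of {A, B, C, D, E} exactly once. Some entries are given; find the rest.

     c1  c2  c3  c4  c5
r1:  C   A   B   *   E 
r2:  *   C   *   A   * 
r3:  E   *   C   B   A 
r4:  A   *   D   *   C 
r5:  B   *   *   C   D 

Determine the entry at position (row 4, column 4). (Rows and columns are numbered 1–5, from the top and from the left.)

E

At row 1, column 4: row 1 has {A,B,C,E}; column 4 has {A,B,C}; that leaves D.
At row 2, column 1: row 2 has {A,C}; column 1 has {A,B,C,E}; that leaves D.
At row 2, column 3: row 2 has {A,C,D}; column 3 has {B,C,D}; that leaves E.
At row 2, column 5: row 2 has {A,C,D,E}; column 5 has {A,C,D,E}; that leaves B.
At row 3, column 2: row 3 has {A,B,C,E}; column 2 has {A,C}; that leaves D.
At row 4, column 4: row 4 has {A,C,D}; column 4 has {A,B,C,D}; that leaves E.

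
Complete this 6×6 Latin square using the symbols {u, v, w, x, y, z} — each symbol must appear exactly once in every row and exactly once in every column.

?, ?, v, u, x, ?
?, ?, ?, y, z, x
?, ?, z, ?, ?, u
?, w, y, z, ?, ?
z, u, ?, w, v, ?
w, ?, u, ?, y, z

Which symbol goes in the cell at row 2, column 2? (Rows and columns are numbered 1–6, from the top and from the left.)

v

(r1,c1) = y
(r1,c2) = z
(r1,c6) = w
(r2,c2) = v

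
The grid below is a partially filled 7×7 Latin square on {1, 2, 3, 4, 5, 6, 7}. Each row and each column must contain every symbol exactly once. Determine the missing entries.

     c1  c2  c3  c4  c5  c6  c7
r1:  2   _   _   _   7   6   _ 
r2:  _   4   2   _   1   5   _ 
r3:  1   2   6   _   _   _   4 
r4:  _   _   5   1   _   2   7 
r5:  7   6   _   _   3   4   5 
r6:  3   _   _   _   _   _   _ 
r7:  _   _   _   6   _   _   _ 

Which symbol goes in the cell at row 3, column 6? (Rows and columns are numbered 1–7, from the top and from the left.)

7

(r2,c1) = 6
(r2,c7) = 3
(r3,c5) = 5
(r4,c1) = 4
(r4,c2) = 3
(r4,c5) = 6
(r5,c3) = 1
(r5,c4) = 2
(r7,c1) = 5
(r1,c7) = 1
(r2,c4) = 7
(r3,c4) = 3
(r3,c6) = 7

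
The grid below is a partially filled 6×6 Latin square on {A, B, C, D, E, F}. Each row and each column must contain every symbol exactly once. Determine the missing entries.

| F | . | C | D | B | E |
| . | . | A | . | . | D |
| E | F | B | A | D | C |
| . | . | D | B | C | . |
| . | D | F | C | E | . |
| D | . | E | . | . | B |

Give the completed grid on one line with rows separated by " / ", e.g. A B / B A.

F A C D B E / C B A E F D / E F B A D C / A E D B C F / B D F C E A / D C E F A B

row 1 has {B,C,D,E,F}; column 2 has {D,F} — only A is left for (r1,c2).
row 2 has {A,D}; column 5 has {B,C,D,E} — only F is left for (r2,c5).
row 4 has {B,C,D}; column 1 has {D,E,F} — only A is left for (r4,c1).
row 4 has {A,B,C,D}; column 2 has {A,D,F} — only E is left for (r4,c2).
row 4 has {A,B,C,D,E}; column 6 has {B,C,D,E} — only F is left for (r4,c6).
row 5 has {C,D,E,F}; column 1 has {A,D,E,F} — only B is left for (r5,c1).
row 5 has {B,C,D,E,F}; column 6 has {B,C,D,E,F} — only A is left for (r5,c6).
row 6 has {B,D,E}; column 2 has {A,D,E,F} — only C is left for (r6,c2).
row 6 has {B,C,D,E}; column 4 has {A,B,C,D} — only F is left for (r6,c4).
row 6 has {B,C,D,E,F}; column 5 has {B,C,D,E,F} — only A is left for (r6,c5).
row 2 has {A,D,F}; column 1 has {A,B,D,E,F} — only C is left for (r2,c1).
row 2 has {A,C,D,F}; column 2 has {A,C,D,E,F} — only B is left for (r2,c2).
row 2 has {A,B,C,D,F}; column 4 has {A,B,C,D,F} — only E is left for (r2,c4).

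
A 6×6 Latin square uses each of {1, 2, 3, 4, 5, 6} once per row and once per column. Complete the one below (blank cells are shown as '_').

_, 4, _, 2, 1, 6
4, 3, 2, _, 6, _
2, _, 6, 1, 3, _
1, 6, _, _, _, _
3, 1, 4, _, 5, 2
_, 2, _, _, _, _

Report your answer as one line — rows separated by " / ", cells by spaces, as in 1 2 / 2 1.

5 4 3 2 1 6 / 4 3 2 5 6 1 / 2 5 6 1 3 4 / 1 6 5 4 2 3 / 3 1 4 6 5 2 / 6 2 1 3 4 5

(r1,c1) = 5
(r1,c3) = 3
(r2,c4) = 5
(r2,c6) = 1
(r3,c2) = 5
(r3,c6) = 4
(r4,c3) = 5
(r4,c6) = 3
(r5,c4) = 6
(r6,c1) = 6
(r6,c3) = 1
(r6,c5) = 4
(r6,c6) = 5
(r4,c4) = 4
(r4,c5) = 2
(r6,c4) = 3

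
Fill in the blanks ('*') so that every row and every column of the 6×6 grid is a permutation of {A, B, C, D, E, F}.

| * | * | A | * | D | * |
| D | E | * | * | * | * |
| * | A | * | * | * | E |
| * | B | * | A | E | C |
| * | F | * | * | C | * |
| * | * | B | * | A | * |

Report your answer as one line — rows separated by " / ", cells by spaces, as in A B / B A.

E C A F D B / D E F C B A / B A C D F E / F B D A E C / A F E B C D / C D B E A F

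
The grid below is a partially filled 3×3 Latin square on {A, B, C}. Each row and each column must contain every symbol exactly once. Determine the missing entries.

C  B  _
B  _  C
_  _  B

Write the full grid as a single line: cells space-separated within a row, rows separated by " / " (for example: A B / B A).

C B A / B A C / A C B

(r1,c3) = A
(r2,c2) = A
(r3,c1) = A
(r3,c2) = C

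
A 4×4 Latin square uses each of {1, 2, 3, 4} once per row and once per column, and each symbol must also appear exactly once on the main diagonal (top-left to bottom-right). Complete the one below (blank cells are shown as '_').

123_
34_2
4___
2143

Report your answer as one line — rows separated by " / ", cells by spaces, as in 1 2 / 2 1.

1 2 3 4 / 3 4 1 2 / 4 3 2 1 / 2 1 4 3

(r1,c4) = 4
(r2,c3) = 1
(r3,c2) = 3
(r3,c3) = 2
(r3,c4) = 1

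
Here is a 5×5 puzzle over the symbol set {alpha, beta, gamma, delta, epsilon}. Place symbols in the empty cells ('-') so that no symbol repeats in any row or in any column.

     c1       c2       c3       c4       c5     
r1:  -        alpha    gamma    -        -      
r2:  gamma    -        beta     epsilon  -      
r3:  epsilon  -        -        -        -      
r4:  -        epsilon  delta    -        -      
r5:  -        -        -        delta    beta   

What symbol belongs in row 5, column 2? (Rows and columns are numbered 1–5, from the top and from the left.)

gamma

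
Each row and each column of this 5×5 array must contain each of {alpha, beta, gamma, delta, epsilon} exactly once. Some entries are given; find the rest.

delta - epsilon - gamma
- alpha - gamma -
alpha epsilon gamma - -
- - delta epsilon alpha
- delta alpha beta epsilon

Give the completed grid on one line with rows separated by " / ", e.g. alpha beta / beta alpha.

(r1,c2) = beta
(r1,c4) = alpha
(r2,c3) = beta
(r2,c5) = delta
(r3,c4) = delta
(r3,c5) = beta
(r4,c2) = gamma
(r5,c1) = gamma
(r2,c1) = epsilon
(r4,c1) = beta

delta beta epsilon alpha gamma / epsilon alpha beta gamma delta / alpha epsilon gamma delta beta / beta gamma delta epsilon alpha / gamma delta alpha beta epsilon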